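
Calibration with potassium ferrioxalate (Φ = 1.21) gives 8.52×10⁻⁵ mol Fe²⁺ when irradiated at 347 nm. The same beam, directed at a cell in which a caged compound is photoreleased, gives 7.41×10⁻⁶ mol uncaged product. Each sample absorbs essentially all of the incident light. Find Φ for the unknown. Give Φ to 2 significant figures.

Φ = 0.11

Photons absorbed by the actinometer: 8.52×10⁻⁵ / 1.21 = 7.041×10⁻⁵ mol.
Φ(unknown) = 7.41×10⁻⁶ / 7.041×10⁻⁵ = 0.11.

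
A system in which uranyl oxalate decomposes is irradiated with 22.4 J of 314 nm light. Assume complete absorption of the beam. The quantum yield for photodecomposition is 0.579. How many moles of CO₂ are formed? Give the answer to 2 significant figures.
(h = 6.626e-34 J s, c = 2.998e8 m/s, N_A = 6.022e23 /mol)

Photon energy at 314 nm: hc/λ = (6.626e-34)(2.998e8)/(314e-9) = 6.326e-19 J.
Photons incident: 22.4 / 6.326e-19 = 3.541e19, i.e. 3.541e19/6.022e23 = 5.880e-5 mol.
Product: Φ × n_abs = 0.579 × 5.880e-5 = 3.405e-5 mol.

3.4e-5 mol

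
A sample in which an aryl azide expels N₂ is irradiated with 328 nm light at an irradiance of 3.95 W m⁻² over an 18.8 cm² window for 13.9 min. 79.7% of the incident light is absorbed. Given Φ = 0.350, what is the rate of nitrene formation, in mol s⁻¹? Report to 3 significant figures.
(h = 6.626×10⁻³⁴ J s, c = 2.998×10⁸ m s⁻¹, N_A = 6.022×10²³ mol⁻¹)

Photon energy at 328 nm: hc/λ = (6.626×10⁻³⁴)(2.998×10⁸)/(328×10⁻⁹) = 6.056×10⁻¹⁹ J.
Energy delivered: (3.95 W m⁻²)(18.8×10⁻⁴ m²)(834 s) = 6.193 J.
Photons incident: 6.193 / 6.056×10⁻¹⁹ = 1.023×10¹⁹, i.e. 1.023×10¹⁹/6.022×10²³ = 1.699×10⁻⁵ mol.
Photons absorbed: 0.797 × 1.699×10⁻⁵ = 1.354×10⁻⁵ mol.
Product formed: 0.350 × 1.354×10⁻⁵ = 4.739×10⁻⁶ mol.
Rate: 4.739×10⁻⁶ / 834 s = 5.68×10⁻⁹ mol s⁻¹.

5.68×10⁻⁹ mol s⁻¹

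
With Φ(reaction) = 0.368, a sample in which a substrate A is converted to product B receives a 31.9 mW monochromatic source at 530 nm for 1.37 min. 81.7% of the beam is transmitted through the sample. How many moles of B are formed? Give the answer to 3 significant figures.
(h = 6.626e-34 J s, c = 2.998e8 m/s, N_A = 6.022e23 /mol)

Photon energy at 530 nm: hc/λ = (6.626e-34)(2.998e8)/(530e-9) = 3.748e-19 J.
Energy delivered: (31.9 mW)(82.2 s) = 2.622 J.
Photons incident: 2.622 / 3.748e-19 = 6.996e18, i.e. 6.996e18/6.022e23 = 1.162e-5 mol.
Fraction absorbed: 1 − 81.7/100 = 0.1830.
Photons absorbed: 0.1830 × 1.162e-5 = 2.126e-6 mol.
Product: Φ × n_abs = 0.368 × 2.126e-6 = 7.824e-7 mol.

7.82e-7 mol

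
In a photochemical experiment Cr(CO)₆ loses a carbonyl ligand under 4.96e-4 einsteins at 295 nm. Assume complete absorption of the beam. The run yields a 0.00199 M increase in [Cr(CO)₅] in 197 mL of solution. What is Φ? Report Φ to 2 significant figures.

Φ = 0.79

Product: (0.00199 M)(0.197 L) = 3.920e-4 mol.
Φ = 3.920e-4 mol / 4.96e-4 mol photons = 0.79.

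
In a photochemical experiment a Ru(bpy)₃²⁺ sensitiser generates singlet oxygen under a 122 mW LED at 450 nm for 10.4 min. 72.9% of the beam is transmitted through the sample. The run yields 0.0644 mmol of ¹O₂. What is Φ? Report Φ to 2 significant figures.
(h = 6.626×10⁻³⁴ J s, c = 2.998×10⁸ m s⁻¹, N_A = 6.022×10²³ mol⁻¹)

Product: 0.0644 mmol = 6.44×10⁻⁵ mol.
Photon energy at 450 nm: hc/λ = (6.626×10⁻³⁴)(2.998×10⁸)/(450×10⁻⁹) = 4.414×10⁻¹⁹ J.
Energy delivered: (122 mW)(624 s) = 76.13 J.
Photons incident: 76.13 / 4.414×10⁻¹⁹ = 1.725×10²⁰, i.e. 1.725×10²⁰/6.022×10²³ = 2.864×10⁻⁴ mol.
Fraction absorbed: 1 − 72.9/100 = 0.2710.
Photons absorbed: 0.2710 × 2.864×10⁻⁴ = 7.761×10⁻⁵ mol.
Φ = 6.44×10⁻⁵ mol / 7.761×10⁻⁵ mol photons = 0.83.

Φ = 0.83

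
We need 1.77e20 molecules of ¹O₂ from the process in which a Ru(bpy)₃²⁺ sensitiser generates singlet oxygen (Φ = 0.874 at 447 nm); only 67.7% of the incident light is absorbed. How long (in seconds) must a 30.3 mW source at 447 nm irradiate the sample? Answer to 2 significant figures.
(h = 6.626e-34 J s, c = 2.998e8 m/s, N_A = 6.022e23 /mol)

Product: 1.77e20 / 6.022e23 = 2.939e-4 mol.
Photons that must be absorbed: 2.939e-4 / 0.874 = 3.363e-4 mol.
Incident photons needed: 3.363e-4 / 0.677 = 4.968e-4 mol.
Photon energy: hc/λ = 4.444e-19 J; per mole, 2.676e5 J mol⁻¹.
Energy required: 4.968e-4 × 2.676e5 = 132.9 J.
Time: 132.9 J / 0.0303 W = 4400 s.

t ≈ 4400 s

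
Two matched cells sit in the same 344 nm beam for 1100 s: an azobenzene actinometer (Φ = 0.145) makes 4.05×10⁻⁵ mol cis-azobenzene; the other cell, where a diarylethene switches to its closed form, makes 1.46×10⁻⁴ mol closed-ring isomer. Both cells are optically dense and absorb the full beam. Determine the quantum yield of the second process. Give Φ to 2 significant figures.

Photons absorbed by the actinometer: 4.05×10⁻⁵ / 0.145 = 2.793×10⁻⁴ mol.
Φ(unknown) = 1.46×10⁻⁴ / 2.793×10⁻⁴ = 0.52.

Φ = 0.52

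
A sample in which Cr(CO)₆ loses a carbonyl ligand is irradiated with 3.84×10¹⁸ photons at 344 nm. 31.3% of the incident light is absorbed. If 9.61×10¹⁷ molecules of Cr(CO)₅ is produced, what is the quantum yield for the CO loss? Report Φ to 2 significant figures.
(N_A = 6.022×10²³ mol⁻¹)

Product: 9.61×10¹⁷ / 6.022×10²³ = 1.596×10⁻⁶ mol.
Moles of photons: 3.84×10¹⁸ / 6.022×10²³ = 6.377×10⁻⁶ mol.
Photons absorbed: 0.313 × 6.377×10⁻⁶ = 1.996×10⁻⁶ mol.
Φ = 1.596×10⁻⁶ mol / 1.996×10⁻⁶ mol photons = 0.80.

Φ = 0.80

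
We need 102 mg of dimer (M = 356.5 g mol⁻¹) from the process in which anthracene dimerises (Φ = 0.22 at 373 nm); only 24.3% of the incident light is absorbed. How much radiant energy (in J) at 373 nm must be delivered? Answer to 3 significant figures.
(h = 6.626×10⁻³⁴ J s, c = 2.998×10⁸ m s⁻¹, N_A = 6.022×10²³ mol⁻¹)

Product: 102 mg / 356.5 g mol⁻¹ = 2.861×10⁻⁴ mol.
Photons that must be absorbed: 2.861×10⁻⁴ / 0.22 = 0.001300 mol.
Incident photons needed: 0.001300 / 0.243 = 0.005350 mol.
Photon energy: hc/λ = 5.326×10⁻¹⁹ J; per mole, 3.207×10⁵ J mol⁻¹.
Energy required: 0.005350 × 3.207×10⁵ = 1720 J.

1720 J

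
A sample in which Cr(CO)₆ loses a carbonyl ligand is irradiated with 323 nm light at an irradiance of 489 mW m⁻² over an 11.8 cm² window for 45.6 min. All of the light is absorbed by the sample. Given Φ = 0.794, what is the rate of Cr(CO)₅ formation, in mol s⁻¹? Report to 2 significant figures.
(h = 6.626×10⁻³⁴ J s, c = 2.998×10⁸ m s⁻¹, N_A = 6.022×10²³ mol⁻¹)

1.2×10⁻⁹ mol s⁻¹

Photon energy at 323 nm: hc/λ = (6.626×10⁻³⁴)(2.998×10⁸)/(323×10⁻⁹) = 6.150×10⁻¹⁹ J.
Energy delivered: (489 mW m⁻²)(11.8×10⁻⁴ m²)(2736 s) = 1.579 J.
Photons incident: 1.579 / 6.150×10⁻¹⁹ = 2.567×10¹⁸, i.e. 2.567×10¹⁸/6.022×10²³ = 4.263×10⁻⁶ mol.
Product formed: 0.794 × 4.263×10⁻⁶ = 3.385×10⁻⁶ mol.
Rate: 3.385×10⁻⁶ / 2736 s = 1.2×10⁻⁹ mol s⁻¹.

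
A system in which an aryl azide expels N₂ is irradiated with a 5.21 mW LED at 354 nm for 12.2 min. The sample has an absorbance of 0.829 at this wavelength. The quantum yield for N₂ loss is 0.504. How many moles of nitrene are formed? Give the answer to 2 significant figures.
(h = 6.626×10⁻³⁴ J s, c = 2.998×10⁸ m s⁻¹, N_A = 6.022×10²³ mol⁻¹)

Photon energy at 354 nm: hc/λ = (6.626×10⁻³⁴)(2.998×10⁸)/(354×10⁻⁹) = 5.612×10⁻¹⁹ J.
Energy delivered: (5.21 mW)(732 s) = 3.814 J.
Photons incident: 3.814 / 5.612×10⁻¹⁹ = 6.796×10¹⁸, i.e. 6.796×10¹⁸/6.022×10²³ = 1.129×10⁻⁵ mol.
Fraction absorbed: 1 − 10^(−0.829) = 0.8517.
Photons absorbed: 0.8517 × 1.129×10⁻⁵ = 9.616×10⁻⁶ mol.
Product: Φ × n_abs = 0.504 × 9.616×10⁻⁶ = 4.846×10⁻⁶ mol.

4.8×10⁻⁶ mol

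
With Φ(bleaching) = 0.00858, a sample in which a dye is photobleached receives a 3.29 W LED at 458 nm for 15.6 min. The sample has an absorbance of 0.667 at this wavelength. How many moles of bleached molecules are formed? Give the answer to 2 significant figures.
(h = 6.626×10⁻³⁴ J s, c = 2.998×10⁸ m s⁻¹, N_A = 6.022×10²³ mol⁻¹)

Photon energy at 458 nm: hc/λ = (6.626×10⁻³⁴)(2.998×10⁸)/(458×10⁻⁹) = 4.337×10⁻¹⁹ J.
Energy delivered: (3.29 W)(936 s) = 3079 J.
Photons incident: 3079 / 4.337×10⁻¹⁹ = 7.099×10²¹, i.e. 7.099×10²¹/6.022×10²³ = 0.01179 mol.
Fraction absorbed: 1 − 10^(−0.667) = 0.7847.
Photons absorbed: 0.7847 × 0.01179 = 0.009252 mol.
Product: Φ × n_abs = 0.00858 × 0.009252 = 7.938×10⁻⁵ mol.

7.9×10⁻⁵ mol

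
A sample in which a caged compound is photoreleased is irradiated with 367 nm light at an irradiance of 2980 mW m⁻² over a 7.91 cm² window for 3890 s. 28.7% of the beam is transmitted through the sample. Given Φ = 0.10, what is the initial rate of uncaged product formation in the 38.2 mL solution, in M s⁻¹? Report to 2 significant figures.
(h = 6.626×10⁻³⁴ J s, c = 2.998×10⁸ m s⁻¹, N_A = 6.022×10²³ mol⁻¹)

1.3×10⁻⁸ M s⁻¹

Photon energy at 367 nm: hc/λ = (6.626×10⁻³⁴)(2.998×10⁸)/(367×10⁻⁹) = 5.413×10⁻¹⁹ J.
Energy delivered: (2980 mW m⁻²)(7.91×10⁻⁴ m²)(3890 s) = 9.169 J.
Photons incident: 9.169 / 5.413×10⁻¹⁹ = 1.694×10¹⁹, i.e. 1.694×10¹⁹/6.022×10²³ = 2.813×10⁻⁵ mol.
Fraction absorbed: 1 − 28.7/100 = 0.7130.
Photons absorbed: 0.7130 × 2.813×10⁻⁵ = 2.006×10⁻⁵ mol.
Product formed: 0.10 × 2.006×10⁻⁵ = 2.006×10⁻⁶ mol.
Rate: 2.006×10⁻⁶ mol / (3890 s × 0.0382 L) = 1.3×10⁻⁸ M s⁻¹.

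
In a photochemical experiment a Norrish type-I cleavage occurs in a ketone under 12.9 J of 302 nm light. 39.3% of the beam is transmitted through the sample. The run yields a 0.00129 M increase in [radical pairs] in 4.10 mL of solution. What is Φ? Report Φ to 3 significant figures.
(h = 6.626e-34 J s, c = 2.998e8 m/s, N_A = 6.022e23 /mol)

Product: (0.00129 M)(0.0041 L) = 5.289e-6 mol.
Photon energy at 302 nm: hc/λ = (6.626e-34)(2.998e8)/(302e-9) = 6.578e-19 J.
Photons incident: 12.9 / 6.578e-19 = 1.961e19, i.e. 1.961e19/6.022e23 = 3.256e-5 mol.
Fraction absorbed: 1 − 39.3/100 = 0.6070.
Photons absorbed: 0.6070 × 3.256e-5 = 1.976e-5 mol.
Φ = 5.289e-6 mol / 1.976e-5 mol photons = 0.268.

Φ = 0.268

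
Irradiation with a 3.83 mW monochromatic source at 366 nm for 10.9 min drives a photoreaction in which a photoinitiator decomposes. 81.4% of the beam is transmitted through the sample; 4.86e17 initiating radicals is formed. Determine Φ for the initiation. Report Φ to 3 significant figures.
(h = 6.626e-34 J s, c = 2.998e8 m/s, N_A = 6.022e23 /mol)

Φ = 0.566

Product: 4.86e17 / 6.022e23 = 8.070e-7 mol.
Photon energy at 366 nm: hc/λ = (6.626e-34)(2.998e8)/(366e-9) = 5.428e-19 J.
Energy delivered: (3.83 mW)(654 s) = 2.505 J.
Photons incident: 2.505 / 5.428e-19 = 4.615e18, i.e. 4.615e18/6.022e23 = 7.664e-6 mol.
Fraction absorbed: 1 − 81.4/100 = 0.1860.
Photons absorbed: 0.1860 × 7.664e-6 = 1.426e-6 mol.
Φ = 8.070e-7 mol / 1.426e-6 mol photons = 0.566.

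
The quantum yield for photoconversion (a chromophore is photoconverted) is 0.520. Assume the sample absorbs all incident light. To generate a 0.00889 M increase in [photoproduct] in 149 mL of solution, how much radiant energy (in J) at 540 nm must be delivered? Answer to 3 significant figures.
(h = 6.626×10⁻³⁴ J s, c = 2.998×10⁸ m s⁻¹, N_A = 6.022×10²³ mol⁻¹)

564 J

Product: (0.00889 M)(0.149 L) = 0.001325 mol.
Photons that must be absorbed: 0.001325 / 0.520 = 0.002548 mol.
Photon energy: hc/λ = 3.679×10⁻¹⁹ J; per mole, 2.215×10⁵ J mol⁻¹.
Energy required: 0.002548 × 2.215×10⁵ = 564 J.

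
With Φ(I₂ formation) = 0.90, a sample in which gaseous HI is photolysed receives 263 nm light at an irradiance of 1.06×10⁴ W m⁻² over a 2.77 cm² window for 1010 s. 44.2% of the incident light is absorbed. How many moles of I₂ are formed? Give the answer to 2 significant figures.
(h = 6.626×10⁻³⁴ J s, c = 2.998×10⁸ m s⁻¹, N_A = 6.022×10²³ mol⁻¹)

0.0026 mol

Photon energy at 263 nm: hc/λ = (6.626×10⁻³⁴)(2.998×10⁸)/(263×10⁻⁹) = 7.553×10⁻¹⁹ J.
Energy delivered: (1.06×10⁴ W m⁻²)(2.77×10⁻⁴ m²)(1010 s) = 2966 J.
Photons incident: 2966 / 7.553×10⁻¹⁹ = 3.927×10²¹, i.e. 3.927×10²¹/6.022×10²³ = 0.006521 mol.
Photons absorbed: 0.442 × 0.006521 = 0.002882 mol.
Product: Φ × n_abs = 0.90 × 0.002882 = 0.002594 mol.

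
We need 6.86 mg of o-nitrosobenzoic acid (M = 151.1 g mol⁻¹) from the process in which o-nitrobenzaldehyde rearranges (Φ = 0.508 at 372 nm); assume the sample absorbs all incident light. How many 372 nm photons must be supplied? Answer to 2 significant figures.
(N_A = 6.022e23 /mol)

Product: 6.86 mg / 151.1 g mol⁻¹ = 4.540e-5 mol.
Photons that must be absorbed: 4.540e-5 / 0.508 = 8.937e-5 mol.
Photon count: 8.937e-5 × 6.022e23 = 5.4e19.

5.4e19 photons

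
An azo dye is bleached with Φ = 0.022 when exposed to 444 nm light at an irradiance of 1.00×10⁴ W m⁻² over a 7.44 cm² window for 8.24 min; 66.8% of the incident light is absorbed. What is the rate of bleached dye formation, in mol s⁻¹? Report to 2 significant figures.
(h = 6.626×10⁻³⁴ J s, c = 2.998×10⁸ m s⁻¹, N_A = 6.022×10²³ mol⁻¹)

4.1×10⁻⁷ mol s⁻¹

Photon energy at 444 nm: hc/λ = (6.626×10⁻³⁴)(2.998×10⁸)/(444×10⁻⁹) = 4.474×10⁻¹⁹ J.
Energy delivered: (1.00×10⁴ W m⁻²)(7.44×10⁻⁴ m²)(494.4 s) = 3678 J.
Photons incident: 3678 / 4.474×10⁻¹⁹ = 8.221×10²¹, i.e. 8.221×10²¹/6.022×10²³ = 0.01365 mol.
Photons absorbed: 0.668 × 0.01365 = 0.009118 mol.
Product formed: 0.022 × 0.009118 = 2.006×10⁻⁴ mol.
Rate: 2.006×10⁻⁴ / 494.4 s = 4.1×10⁻⁷ mol s⁻¹.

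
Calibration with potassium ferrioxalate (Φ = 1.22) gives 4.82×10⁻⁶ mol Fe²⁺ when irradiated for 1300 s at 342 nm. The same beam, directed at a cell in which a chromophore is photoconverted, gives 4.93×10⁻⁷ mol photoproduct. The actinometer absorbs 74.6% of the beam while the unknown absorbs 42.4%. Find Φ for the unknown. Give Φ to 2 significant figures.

Photons absorbed by the actinometer: 4.82×10⁻⁶ / 1.22 = 3.951×10⁻⁶ mol.
Incident flux: 3.951×10⁻⁶ / 0.746 = 5.296×10⁻⁶ einstein.
Absorbed by unknown: 0.424 × 5.296×10⁻⁶ = 2.246×10⁻⁶ mol.
Φ(unknown) = 4.93×10⁻⁷ / 2.246×10⁻⁶ = 0.22.

Φ = 0.22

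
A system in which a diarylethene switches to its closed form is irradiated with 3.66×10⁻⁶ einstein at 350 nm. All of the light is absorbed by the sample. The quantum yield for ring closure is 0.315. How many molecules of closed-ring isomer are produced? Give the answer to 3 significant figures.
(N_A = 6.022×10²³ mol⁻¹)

Product: Φ × n_abs = 0.315 × 3.66×10⁻⁶ = 1.153×10⁻⁶ mol.
As a count: 1.153×10⁻⁶ × 6.022×10²³ = 6.94×10¹⁷.

6.94×10¹⁷ molecules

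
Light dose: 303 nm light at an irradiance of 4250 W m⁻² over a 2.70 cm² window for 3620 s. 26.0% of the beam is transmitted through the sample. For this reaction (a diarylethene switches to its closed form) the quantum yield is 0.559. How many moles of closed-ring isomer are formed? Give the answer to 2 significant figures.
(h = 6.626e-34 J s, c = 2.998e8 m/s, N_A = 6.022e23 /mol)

0.0044 mol

Photon energy at 303 nm: hc/λ = (6.626e-34)(2.998e8)/(303e-9) = 6.556e-19 J.
Energy delivered: (4250 W m⁻²)(2.70e-4 m²)(3620 s) = 4154 J.
Photons incident: 4154 / 6.556e-19 = 6.336e21, i.e. 6.336e21/6.022e23 = 0.01052 mol.
Fraction absorbed: 1 − 26.0/100 = 0.7400.
Photons absorbed: 0.7400 × 0.01052 = 0.007785 mol.
Product: Φ × n_abs = 0.559 × 0.007785 = 0.004352 mol.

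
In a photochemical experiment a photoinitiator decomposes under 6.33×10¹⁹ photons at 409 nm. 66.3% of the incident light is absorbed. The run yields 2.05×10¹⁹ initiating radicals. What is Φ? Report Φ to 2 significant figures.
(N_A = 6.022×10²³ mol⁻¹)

Φ = 0.49

Product: 2.05×10¹⁹ / 6.022×10²³ = 3.404×10⁻⁵ mol.
Moles of photons: 6.33×10¹⁹ / 6.022×10²³ = 1.051×10⁻⁴ mol.
Photons absorbed: 0.663 × 1.051×10⁻⁴ = 6.968×10⁻⁵ mol.
Φ = 3.404×10⁻⁵ mol / 6.968×10⁻⁵ mol photons = 0.49.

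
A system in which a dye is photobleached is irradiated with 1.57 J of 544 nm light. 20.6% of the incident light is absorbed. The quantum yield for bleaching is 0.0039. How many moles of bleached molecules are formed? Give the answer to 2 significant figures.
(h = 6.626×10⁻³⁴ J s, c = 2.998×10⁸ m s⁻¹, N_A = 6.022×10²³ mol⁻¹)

5.7×10⁻⁹ mol

Photon energy at 544 nm: hc/λ = (6.626×10⁻³⁴)(2.998×10⁸)/(544×10⁻⁹) = 3.652×10⁻¹⁹ J.
Photons incident: 1.57 / 3.652×10⁻¹⁹ = 4.299×10¹⁸, i.e. 4.299×10¹⁸/6.022×10²³ = 7.139×10⁻⁶ mol.
Photons absorbed: 0.206 × 7.139×10⁻⁶ = 1.471×10⁻⁶ mol.
Product: Φ × n_abs = 0.0039 × 1.471×10⁻⁶ = 5.737×10⁻⁹ mol.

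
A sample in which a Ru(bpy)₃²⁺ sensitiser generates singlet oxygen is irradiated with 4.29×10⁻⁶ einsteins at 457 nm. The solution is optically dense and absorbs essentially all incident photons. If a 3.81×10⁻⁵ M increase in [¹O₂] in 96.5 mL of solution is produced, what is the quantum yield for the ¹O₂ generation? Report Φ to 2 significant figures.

Product: (3.81×10⁻⁵ M)(0.0965 L) = 3.677×10⁻⁶ mol.
Φ = 3.677×10⁻⁶ mol / 4.29×10⁻⁶ mol photons = 0.86.

Φ = 0.86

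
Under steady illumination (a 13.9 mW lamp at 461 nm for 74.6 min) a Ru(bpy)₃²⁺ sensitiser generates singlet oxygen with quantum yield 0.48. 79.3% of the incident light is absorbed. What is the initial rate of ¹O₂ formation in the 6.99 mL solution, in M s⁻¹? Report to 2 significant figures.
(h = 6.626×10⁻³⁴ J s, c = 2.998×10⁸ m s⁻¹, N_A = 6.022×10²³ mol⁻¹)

Photon energy at 461 nm: hc/λ = (6.626×10⁻³⁴)(2.998×10⁸)/(461×10⁻⁹) = 4.309×10⁻¹⁹ J.
Energy delivered: (13.9 mW)(4476 s) = 62.22 J.
Photons incident: 62.22 / 4.309×10⁻¹⁹ = 1.444×10²⁰, i.e. 1.444×10²⁰/6.022×10²³ = 2.398×10⁻⁴ mol.
Photons absorbed: 0.793 × 2.398×10⁻⁴ = 1.902×10⁻⁴ mol.
Product formed: 0.48 × 1.902×10⁻⁴ = 9.130×10⁻⁵ mol.
Rate: 9.130×10⁻⁵ mol / (4476 s × 0.00699 L) = 2.9×10⁻⁶ M s⁻¹.

2.9×10⁻⁶ M s⁻¹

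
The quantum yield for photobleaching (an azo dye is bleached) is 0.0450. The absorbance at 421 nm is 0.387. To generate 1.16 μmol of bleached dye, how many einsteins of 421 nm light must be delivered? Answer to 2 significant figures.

Product: 1.16 μmol = 1.16×10⁻⁶ mol.
Photons that must be absorbed: 1.16×10⁻⁶ / 0.0450 = 2.578×10⁻⁵ mol.
Fraction absorbed: 1 − 10^(−0.387) = 0.5898.
Incident photons needed: 2.578×10⁻⁵ / 0.5898 = 4.371×10⁻⁵ mol.

4.4×10⁻⁵ einstein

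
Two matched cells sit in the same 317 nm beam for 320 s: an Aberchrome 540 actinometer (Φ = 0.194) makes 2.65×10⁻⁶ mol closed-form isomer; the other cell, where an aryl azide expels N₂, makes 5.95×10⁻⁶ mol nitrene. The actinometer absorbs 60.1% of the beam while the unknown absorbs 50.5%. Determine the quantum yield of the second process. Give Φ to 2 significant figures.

Φ = 0.52

Photons absorbed by the actinometer: 2.65×10⁻⁶ / 0.194 = 1.366×10⁻⁵ mol.
Incident flux: 1.366×10⁻⁵ / 0.601 = 2.273×10⁻⁵ einstein.
Absorbed by unknown: 0.505 × 2.273×10⁻⁵ = 1.148×10⁻⁵ mol.
Φ(unknown) = 5.95×10⁻⁶ / 1.148×10⁻⁵ = 0.52.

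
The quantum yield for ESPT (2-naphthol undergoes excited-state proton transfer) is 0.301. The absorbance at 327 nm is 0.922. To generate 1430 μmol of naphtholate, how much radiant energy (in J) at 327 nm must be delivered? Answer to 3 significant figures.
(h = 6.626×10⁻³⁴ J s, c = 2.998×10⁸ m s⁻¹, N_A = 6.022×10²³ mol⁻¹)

1970 J

Product: 1430 μmol = 0.00143 mol.
Photons that must be absorbed: 0.00143 / 0.301 = 0.004751 mol.
Fraction absorbed: 1 − 10^(−0.922) = 0.8803.
Incident photons needed: 0.004751 / 0.8803 = 0.005397 mol.
Photon energy: hc/λ = 6.075×10⁻¹⁹ J; per mole, 3.658×10⁵ J mol⁻¹.
Energy required: 0.005397 × 3.658×10⁵ = 1970 J.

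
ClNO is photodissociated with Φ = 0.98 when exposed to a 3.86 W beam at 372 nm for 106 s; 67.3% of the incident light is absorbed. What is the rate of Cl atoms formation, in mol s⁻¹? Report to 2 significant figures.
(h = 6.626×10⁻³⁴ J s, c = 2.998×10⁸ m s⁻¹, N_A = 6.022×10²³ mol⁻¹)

7.9×10⁻⁶ mol s⁻¹

Photon energy at 372 nm: hc/λ = (6.626×10⁻³⁴)(2.998×10⁸)/(372×10⁻⁹) = 5.340×10⁻¹⁹ J.
Energy delivered: (3.86 W)(106 s) = 409.2 J.
Photons incident: 409.2 / 5.340×10⁻¹⁹ = 7.663×10²⁰, i.e. 7.663×10²⁰/6.022×10²³ = 0.001273 mol.
Photons absorbed: 0.673 × 0.001273 = 8.567×10⁻⁴ mol.
Product formed: 0.98 × 8.567×10⁻⁴ = 8.396×10⁻⁴ mol.
Rate: 8.396×10⁻⁴ / 106 s = 7.9×10⁻⁶ mol s⁻¹.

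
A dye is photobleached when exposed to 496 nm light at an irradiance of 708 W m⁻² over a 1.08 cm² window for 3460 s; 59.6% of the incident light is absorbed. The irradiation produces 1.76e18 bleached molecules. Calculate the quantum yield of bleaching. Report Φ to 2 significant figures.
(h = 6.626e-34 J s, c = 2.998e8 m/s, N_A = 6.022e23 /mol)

Product: 1.76e18 / 6.022e23 = 2.923e-6 mol.
Photon energy at 496 nm: hc/λ = (6.626e-34)(2.998e8)/(496e-9) = 4.005e-19 J.
Energy delivered: (708 W m⁻²)(1.08e-4 m²)(3460 s) = 264.6 J.
Photons incident: 264.6 / 4.005e-19 = 6.607e20, i.e. 6.607e20/6.022e23 = 0.001097 mol.
Photons absorbed: 0.596 × 0.001097 = 6.538e-4 mol.
Φ = 2.923e-6 mol / 6.538e-4 mol photons = 0.0045.

Φ = 0.0045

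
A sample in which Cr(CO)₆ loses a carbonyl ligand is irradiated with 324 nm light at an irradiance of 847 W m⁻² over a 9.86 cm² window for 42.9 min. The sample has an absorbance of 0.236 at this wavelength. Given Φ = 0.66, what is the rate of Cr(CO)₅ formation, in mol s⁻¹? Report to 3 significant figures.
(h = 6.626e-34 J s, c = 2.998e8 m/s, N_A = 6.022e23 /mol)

6.26e-7 mol s⁻¹

Photon energy at 324 nm: hc/λ = (6.626e-34)(2.998e8)/(324e-9) = 6.131e-19 J.
Energy delivered: (847 W m⁻²)(9.86e-4 m²)(2574 s) = 2150 J.
Photons incident: 2150 / 6.131e-19 = 3.507e21, i.e. 3.507e21/6.022e23 = 0.005824 mol.
Fraction absorbed: 1 − 10^(−0.236) = 0.4192.
Photons absorbed: 0.4192 × 0.005824 = 0.002441 mol.
Product formed: 0.66 × 0.002441 = 0.001611 mol.
Rate: 0.001611 / 2574 s = 6.26e-7 mol s⁻¹.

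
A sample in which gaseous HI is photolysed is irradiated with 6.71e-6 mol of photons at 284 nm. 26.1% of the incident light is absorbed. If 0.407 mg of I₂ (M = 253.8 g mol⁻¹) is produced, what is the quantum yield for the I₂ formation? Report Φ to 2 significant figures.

Product: 0.407 mg / 253.8 g mol⁻¹ = 1.604e-6 mol.
Photons absorbed: 0.261 × 6.71e-6 = 1.751e-6 mol.
Φ = 1.604e-6 mol / 1.751e-6 mol photons = 0.92.

Φ = 0.92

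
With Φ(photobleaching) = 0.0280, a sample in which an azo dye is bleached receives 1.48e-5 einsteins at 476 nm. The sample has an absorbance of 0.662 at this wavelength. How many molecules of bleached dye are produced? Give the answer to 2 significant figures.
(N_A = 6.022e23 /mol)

2.0e17 molecules

Fraction absorbed: 1 − 10^(−0.662) = 0.7822.
Photons absorbed: 0.7822 × 1.48e-5 = 1.158e-5 mol.
Product: Φ × n_abs = 0.0280 × 1.158e-5 = 3.242e-7 mol.
As a count: 3.242e-7 × 6.022e23 = 2.0e17.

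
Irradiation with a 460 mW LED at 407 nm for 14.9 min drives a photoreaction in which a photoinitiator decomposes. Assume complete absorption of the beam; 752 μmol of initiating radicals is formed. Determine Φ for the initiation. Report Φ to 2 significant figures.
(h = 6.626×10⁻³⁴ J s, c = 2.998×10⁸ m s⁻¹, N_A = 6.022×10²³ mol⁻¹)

Φ = 0.54

Product: 752 μmol = 7.52×10⁻⁴ mol.
Photon energy at 407 nm: hc/λ = (6.626×10⁻³⁴)(2.998×10⁸)/(407×10⁻⁹) = 4.881×10⁻¹⁹ J.
Energy delivered: (460 mW)(894 s) = 411.2 J.
Photons incident: 411.2 / 4.881×10⁻¹⁹ = 8.425×10²⁰, i.e. 8.425×10²⁰/6.022×10²³ = 0.001399 mol.
Φ = 7.52×10⁻⁴ mol / 0.001399 mol photons = 0.54.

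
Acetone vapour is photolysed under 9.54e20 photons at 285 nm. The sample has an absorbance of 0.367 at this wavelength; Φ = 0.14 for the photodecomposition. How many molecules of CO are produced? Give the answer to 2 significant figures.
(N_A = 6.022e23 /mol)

Moles of photons: 9.54e20 / 6.022e23 = 0.001584 mol.
Fraction absorbed: 1 − 10^(−0.367) = 0.5705.
Photons absorbed: 0.5705 × 0.001584 = 9.037e-4 mol.
Product: Φ × n_abs = 0.14 × 9.037e-4 = 1.265e-4 mol.
As a count: 1.265e-4 × 6.022e23 = 7.6e19.

7.6e19 molecules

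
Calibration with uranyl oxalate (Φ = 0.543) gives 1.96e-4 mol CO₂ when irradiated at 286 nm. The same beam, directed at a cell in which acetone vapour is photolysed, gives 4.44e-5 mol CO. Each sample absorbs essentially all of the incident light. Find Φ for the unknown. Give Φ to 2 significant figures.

Photons absorbed by the actinometer: 1.96e-4 / 0.543 = 3.610e-4 mol.
Φ(unknown) = 4.44e-5 / 3.610e-4 = 0.12.

Φ = 0.12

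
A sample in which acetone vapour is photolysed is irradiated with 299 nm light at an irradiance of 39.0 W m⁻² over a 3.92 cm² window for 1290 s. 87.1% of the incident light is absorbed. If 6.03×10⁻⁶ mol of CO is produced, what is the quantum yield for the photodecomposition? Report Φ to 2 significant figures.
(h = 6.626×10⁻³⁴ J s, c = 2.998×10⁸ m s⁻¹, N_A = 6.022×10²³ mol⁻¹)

Φ = 0.14

Photon energy at 299 nm: hc/λ = (6.626×10⁻³⁴)(2.998×10⁸)/(299×10⁻⁹) = 6.644×10⁻¹⁹ J.
Energy delivered: (39.0 W m⁻²)(3.92×10⁻⁴ m²)(1290 s) = 19.72 J.
Photons incident: 19.72 / 6.644×10⁻¹⁹ = 2.968×10¹⁹, i.e. 2.968×10¹⁹/6.022×10²³ = 4.929×10⁻⁵ mol.
Photons absorbed: 0.871 × 4.929×10⁻⁵ = 4.293×10⁻⁵ mol.
Φ = 6.03×10⁻⁶ mol / 4.293×10⁻⁵ mol photons = 0.14.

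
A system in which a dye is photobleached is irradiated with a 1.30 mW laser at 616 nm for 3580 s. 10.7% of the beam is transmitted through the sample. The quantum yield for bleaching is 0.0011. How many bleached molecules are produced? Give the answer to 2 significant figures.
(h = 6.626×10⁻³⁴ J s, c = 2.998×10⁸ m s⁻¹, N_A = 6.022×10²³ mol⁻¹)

1.4×10¹⁶ bleached molecules

Photon energy at 616 nm: hc/λ = (6.626×10⁻³⁴)(2.998×10⁸)/(616×10⁻⁹) = 3.225×10⁻¹⁹ J.
Energy delivered: (1.30 mW)(3580 s) = 4.654 J.
Photons incident: 4.654 / 3.225×10⁻¹⁹ = 1.443×10¹⁹, i.e. 1.443×10¹⁹/6.022×10²³ = 2.396×10⁻⁵ mol.
Fraction absorbed: 1 − 10.7/100 = 0.8930.
Photons absorbed: 0.8930 × 2.396×10⁻⁵ = 2.140×10⁻⁵ mol.
Product: Φ × n_abs = 0.0011 × 2.140×10⁻⁵ = 2.354×10⁻⁸ mol.
As a count: 2.354×10⁻⁸ × 6.022×10²³ = 1.4×10¹⁶.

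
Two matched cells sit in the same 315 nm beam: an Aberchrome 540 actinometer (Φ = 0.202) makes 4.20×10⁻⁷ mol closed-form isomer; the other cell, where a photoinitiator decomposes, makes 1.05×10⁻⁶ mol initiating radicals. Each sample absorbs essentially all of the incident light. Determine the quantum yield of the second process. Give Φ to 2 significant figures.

Φ = 0.51

Photons absorbed by the actinometer: 4.20×10⁻⁷ / 0.202 = 2.079×10⁻⁶ mol.
Φ(unknown) = 1.05×10⁻⁶ / 2.079×10⁻⁶ = 0.51.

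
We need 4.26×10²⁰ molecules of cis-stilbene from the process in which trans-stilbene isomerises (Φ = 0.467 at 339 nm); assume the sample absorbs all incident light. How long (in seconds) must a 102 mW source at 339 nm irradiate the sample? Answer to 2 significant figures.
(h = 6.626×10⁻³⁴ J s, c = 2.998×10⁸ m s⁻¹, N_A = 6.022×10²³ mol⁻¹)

t ≈ 5200 s

Product: 4.26×10²⁰ / 6.022×10²³ = 7.074×10⁻⁴ mol.
Photons that must be absorbed: 7.074×10⁻⁴ / 0.467 = 0.001515 mol.
Photon energy: hc/λ = 5.860×10⁻¹⁹ J; per mole, 3.529×10⁵ J mol⁻¹.
Energy required: 0.001515 × 3.529×10⁵ = 534.6 J.
Time: 534.6 J / 0.102 W = 5200 s.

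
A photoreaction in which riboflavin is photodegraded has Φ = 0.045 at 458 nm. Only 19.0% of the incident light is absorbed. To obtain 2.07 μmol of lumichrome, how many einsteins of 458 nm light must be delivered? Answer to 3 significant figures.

Product: 2.07 μmol = 2.07e-6 mol.
Photons that must be absorbed: 2.07e-6 / 0.045 = 4.600e-5 mol.
Incident photons needed: 4.600e-5 / 0.190 = 2.421e-4 mol.

2.42e-4 einstein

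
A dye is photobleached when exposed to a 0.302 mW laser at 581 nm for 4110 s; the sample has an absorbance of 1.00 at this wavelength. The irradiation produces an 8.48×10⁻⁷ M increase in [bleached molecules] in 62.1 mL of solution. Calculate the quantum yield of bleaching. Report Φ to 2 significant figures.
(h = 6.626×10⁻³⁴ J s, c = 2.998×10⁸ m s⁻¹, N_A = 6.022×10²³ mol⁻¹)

Φ = 0.0097

Product: (8.48×10⁻⁷ M)(0.0621 L) = 5.266×10⁻⁸ mol.
Photon energy at 581 nm: hc/λ = (6.626×10⁻³⁴)(2.998×10⁸)/(581×10⁻⁹) = 3.419×10⁻¹⁹ J.
Energy delivered: (0.302 mW)(4110 s) = 1.241 J.
Photons incident: 1.241 / 3.419×10⁻¹⁹ = 3.630×10¹⁸, i.e. 3.630×10¹⁸/6.022×10²³ = 6.028×10⁻⁶ mol.
Fraction absorbed: 1 − 10^(−1.00) = 0.9000.
Photons absorbed: 0.9000 × 6.028×10⁻⁶ = 5.425×10⁻⁶ mol.
Φ = 5.266×10⁻⁸ mol / 5.425×10⁻⁶ mol photons = 0.0097.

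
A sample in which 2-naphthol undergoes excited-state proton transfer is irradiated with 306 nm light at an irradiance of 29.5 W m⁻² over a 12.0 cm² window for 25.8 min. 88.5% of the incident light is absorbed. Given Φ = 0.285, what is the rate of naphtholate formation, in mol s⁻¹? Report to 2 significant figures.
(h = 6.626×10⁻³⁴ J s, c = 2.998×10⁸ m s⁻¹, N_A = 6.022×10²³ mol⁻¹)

Photon energy at 306 nm: hc/λ = (6.626×10⁻³⁴)(2.998×10⁸)/(306×10⁻⁹) = 6.492×10⁻¹⁹ J.
Energy delivered: (29.5 W m⁻²)(12.0×10⁻⁴ m²)(1548 s) = 54.80 J.
Photons incident: 54.80 / 6.492×10⁻¹⁹ = 8.441×10¹⁹, i.e. 8.441×10¹⁹/6.022×10²³ = 1.402×10⁻⁴ mol.
Photons absorbed: 0.885 × 1.402×10⁻⁴ = 1.241×10⁻⁴ mol.
Product formed: 0.285 × 1.241×10⁻⁴ = 3.537×10⁻⁵ mol.
Rate: 3.537×10⁻⁵ / 1548 s = 2.3×10⁻⁸ mol s⁻¹.

2.3×10⁻⁸ mol s⁻¹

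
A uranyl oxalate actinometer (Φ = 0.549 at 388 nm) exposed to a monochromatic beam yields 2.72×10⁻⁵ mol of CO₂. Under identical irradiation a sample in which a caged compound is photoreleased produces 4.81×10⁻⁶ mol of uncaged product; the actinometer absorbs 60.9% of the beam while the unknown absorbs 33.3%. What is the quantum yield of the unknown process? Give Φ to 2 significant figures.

Φ = 0.18

Photons absorbed by the actinometer: 2.72×10⁻⁵ / 0.549 = 4.954×10⁻⁵ mol.
Incident flux: 4.954×10⁻⁵ / 0.609 = 8.135×10⁻⁵ einstein.
Absorbed by unknown: 0.333 × 8.135×10⁻⁵ = 2.709×10⁻⁵ mol.
Φ(unknown) = 4.81×10⁻⁶ / 2.709×10⁻⁵ = 0.18.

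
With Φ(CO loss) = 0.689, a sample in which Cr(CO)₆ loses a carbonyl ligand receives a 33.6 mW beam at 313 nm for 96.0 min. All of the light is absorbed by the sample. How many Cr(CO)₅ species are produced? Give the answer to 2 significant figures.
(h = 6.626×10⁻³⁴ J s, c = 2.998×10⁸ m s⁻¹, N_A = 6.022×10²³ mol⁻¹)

Photon energy at 313 nm: hc/λ = (6.626×10⁻³⁴)(2.998×10⁸)/(313×10⁻⁹) = 6.347×10⁻¹⁹ J.
Energy delivered: (33.6 mW)(5760 s) = 193.5 J.
Photons incident: 193.5 / 6.347×10⁻¹⁹ = 3.049×10²⁰, i.e. 3.049×10²⁰/6.022×10²³ = 5.063×10⁻⁴ mol.
Product: Φ × n_abs = 0.689 × 5.063×10⁻⁴ = 3.488×10⁻⁴ mol.
As a count: 3.488×10⁻⁴ × 6.022×10²³ = 2.1×10²⁰.

2.1×10²⁰ species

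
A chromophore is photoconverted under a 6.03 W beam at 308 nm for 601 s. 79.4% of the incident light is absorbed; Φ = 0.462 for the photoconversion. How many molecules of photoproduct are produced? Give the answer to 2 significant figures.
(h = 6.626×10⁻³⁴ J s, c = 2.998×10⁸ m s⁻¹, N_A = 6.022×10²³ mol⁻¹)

2.1×10²¹ molecules

Photon energy at 308 nm: hc/λ = (6.626×10⁻³⁴)(2.998×10⁸)/(308×10⁻⁹) = 6.450×10⁻¹⁹ J.
Energy delivered: (6.03 W)(601 s) = 3624 J.
Photons incident: 3624 / 6.450×10⁻¹⁹ = 5.619×10²¹, i.e. 5.619×10²¹/6.022×10²³ = 0.009331 mol.
Photons absorbed: 0.794 × 0.009331 = 0.007409 mol.
Product: Φ × n_abs = 0.462 × 0.007409 = 0.003423 mol.
As a count: 0.003423 × 6.022×10²³ = 2.1×10²¹.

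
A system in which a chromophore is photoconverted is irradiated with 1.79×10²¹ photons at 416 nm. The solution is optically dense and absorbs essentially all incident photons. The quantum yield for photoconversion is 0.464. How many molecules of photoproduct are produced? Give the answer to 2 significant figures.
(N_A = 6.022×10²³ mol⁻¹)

8.3×10²⁰ molecules

Moles of photons: 1.79×10²¹ / 6.022×10²³ = 0.002972 mol.
Product: Φ × n_abs = 0.464 × 0.002972 = 0.001379 mol.
As a count: 0.001379 × 6.022×10²³ = 8.3×10²⁰.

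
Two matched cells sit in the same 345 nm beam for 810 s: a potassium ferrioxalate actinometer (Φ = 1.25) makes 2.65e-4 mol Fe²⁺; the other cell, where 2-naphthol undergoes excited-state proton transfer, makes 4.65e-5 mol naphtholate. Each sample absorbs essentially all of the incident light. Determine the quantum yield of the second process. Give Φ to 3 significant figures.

Photons absorbed by the actinometer: 2.65e-4 / 1.25 = 2.120e-4 mol.
Φ(unknown) = 4.65e-5 / 2.120e-4 = 0.219.

Φ = 0.219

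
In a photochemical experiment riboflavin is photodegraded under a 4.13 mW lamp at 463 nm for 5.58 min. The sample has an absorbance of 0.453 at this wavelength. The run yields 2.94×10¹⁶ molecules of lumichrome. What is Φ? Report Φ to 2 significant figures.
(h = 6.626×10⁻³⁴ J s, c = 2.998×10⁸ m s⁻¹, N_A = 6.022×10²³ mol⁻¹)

Product: 2.94×10¹⁶ / 6.022×10²³ = 4.882×10⁻⁸ mol.
Photon energy at 463 nm: hc/λ = (6.626×10⁻³⁴)(2.998×10⁸)/(463×10⁻⁹) = 4.290×10⁻¹⁹ J.
Energy delivered: (4.13 mW)(334.8 s) = 1.383 J.
Photons incident: 1.383 / 4.290×10⁻¹⁹ = 3.224×10¹⁸, i.e. 3.224×10¹⁸/6.022×10²³ = 5.354×10⁻⁶ mol.
Fraction absorbed: 1 − 10^(−0.453) = 0.6476.
Photons absorbed: 0.6476 × 5.354×10⁻⁶ = 3.467×10⁻⁶ mol.
Φ = 4.882×10⁻⁸ mol / 3.467×10⁻⁶ mol photons = 0.014.

Φ = 0.014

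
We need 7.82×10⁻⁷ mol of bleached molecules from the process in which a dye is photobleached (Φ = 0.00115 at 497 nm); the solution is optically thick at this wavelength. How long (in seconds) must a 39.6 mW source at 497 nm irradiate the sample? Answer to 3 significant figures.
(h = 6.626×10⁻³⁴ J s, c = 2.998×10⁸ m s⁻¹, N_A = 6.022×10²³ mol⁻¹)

t ≈ 4130 s

Photons that must be absorbed: 7.82×10⁻⁷ / 0.00115 = 6.800×10⁻⁴ mol.
Photon energy: hc/λ = 3.997×10⁻¹⁹ J; per mole, 2.407×10⁵ J mol⁻¹.
Energy required: 6.800×10⁻⁴ × 2.407×10⁵ = 163.7 J.
Time: 163.7 J / 0.0396 W = 4130 s.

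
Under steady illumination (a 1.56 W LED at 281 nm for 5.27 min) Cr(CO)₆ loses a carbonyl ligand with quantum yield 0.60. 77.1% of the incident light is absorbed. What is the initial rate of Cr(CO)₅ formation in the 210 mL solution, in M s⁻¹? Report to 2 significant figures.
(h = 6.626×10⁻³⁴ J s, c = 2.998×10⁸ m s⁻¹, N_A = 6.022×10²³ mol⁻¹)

Photon energy at 281 nm: hc/λ = (6.626×10⁻³⁴)(2.998×10⁸)/(281×10⁻⁹) = 7.069×10⁻¹⁹ J.
Energy delivered: (1.56 W)(316.2 s) = 493.3 J.
Photons incident: 493.3 / 7.069×10⁻¹⁹ = 6.978×10²⁰, i.e. 6.978×10²⁰/6.022×10²³ = 0.001159 mol.
Photons absorbed: 0.771 × 0.001159 = 8.936×10⁻⁴ mol.
Product formed: 0.60 × 8.936×10⁻⁴ = 5.362×10⁻⁴ mol.
Rate: 5.362×10⁻⁴ mol / (316.2 s × 0.21 L) = 8.1×10⁻⁶ M s⁻¹.

8.1×10⁻⁶ M s⁻¹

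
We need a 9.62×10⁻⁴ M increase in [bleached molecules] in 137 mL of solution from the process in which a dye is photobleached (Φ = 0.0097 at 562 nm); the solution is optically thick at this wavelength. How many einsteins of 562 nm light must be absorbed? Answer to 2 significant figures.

0.014 einstein

Product: (9.62×10⁻⁴ M)(0.137 L) = 1.318×10⁻⁴ mol.
Photons that must be absorbed: 1.318×10⁻⁴ / 0.0097 = 0.01359 mol.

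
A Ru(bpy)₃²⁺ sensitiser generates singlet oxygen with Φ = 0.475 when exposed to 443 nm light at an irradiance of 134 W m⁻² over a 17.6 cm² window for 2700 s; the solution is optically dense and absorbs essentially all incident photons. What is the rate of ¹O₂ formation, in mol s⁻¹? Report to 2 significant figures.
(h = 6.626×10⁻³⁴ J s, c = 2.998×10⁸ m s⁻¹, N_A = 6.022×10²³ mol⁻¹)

Photon energy at 443 nm: hc/λ = (6.626×10⁻³⁴)(2.998×10⁸)/(443×10⁻⁹) = 4.484×10⁻¹⁹ J.
Energy delivered: (134 W m⁻²)(17.6×10⁻⁴ m²)(2700 s) = 636.8 J.
Photons incident: 636.8 / 4.484×10⁻¹⁹ = 1.420×10²¹, i.e. 1.420×10²¹/6.022×10²³ = 0.002358 mol.
Product formed: 0.475 × 0.002358 = 0.001120 mol.
Rate: 0.001120 / 2700 s = 4.1×10⁻⁷ mol s⁻¹.

4.1×10⁻⁷ mol s⁻¹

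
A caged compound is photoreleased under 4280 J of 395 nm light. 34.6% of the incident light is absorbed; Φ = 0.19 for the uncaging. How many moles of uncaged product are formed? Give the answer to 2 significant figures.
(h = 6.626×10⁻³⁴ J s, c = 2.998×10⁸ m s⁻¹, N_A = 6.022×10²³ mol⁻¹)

Photon energy at 395 nm: hc/λ = (6.626×10⁻³⁴)(2.998×10⁸)/(395×10⁻⁹) = 5.029×10⁻¹⁹ J.
Photons incident: 4280 / 5.029×10⁻¹⁹ = 8.511×10²¹, i.e. 8.511×10²¹/6.022×10²³ = 0.01413 mol.
Photons absorbed: 0.346 × 0.01413 = 0.004889 mol.
Product: Φ × n_abs = 0.19 × 0.004889 = 9.289×10⁻⁴ mol.

9.3×10⁻⁴ mol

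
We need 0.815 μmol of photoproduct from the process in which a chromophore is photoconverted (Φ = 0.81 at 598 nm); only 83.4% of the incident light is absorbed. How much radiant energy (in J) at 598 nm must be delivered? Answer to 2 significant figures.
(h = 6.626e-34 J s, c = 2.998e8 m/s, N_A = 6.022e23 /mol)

Product: 0.815 μmol = 8.15e-7 mol.
Photons that must be absorbed: 8.15e-7 / 0.81 = 1.006e-6 mol.
Incident photons needed: 1.006e-6 / 0.834 = 1.206e-6 mol.
Photon energy: hc/λ = 3.322e-19 J; per mole, 2.001e5 J mol⁻¹.
Energy required: 1.206e-6 × 2.001e5 = 0.24 J.

0.24 J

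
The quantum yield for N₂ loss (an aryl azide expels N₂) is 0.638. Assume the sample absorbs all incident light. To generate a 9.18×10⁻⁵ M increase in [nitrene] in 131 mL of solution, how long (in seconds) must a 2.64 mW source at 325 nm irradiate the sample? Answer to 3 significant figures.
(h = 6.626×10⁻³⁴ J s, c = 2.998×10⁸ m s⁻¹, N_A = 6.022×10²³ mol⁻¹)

t ≈ 2630 s

Product: (9.18×10⁻⁵ M)(0.131 L) = 1.203×10⁻⁵ mol.
Photons that must be absorbed: 1.203×10⁻⁵ / 0.638 = 1.886×10⁻⁵ mol.
Photon energy: hc/λ = 6.112×10⁻¹⁹ J; per mole, 3.681×10⁵ J mol⁻¹.
Energy required: 1.886×10⁻⁵ × 3.681×10⁵ = 6.942 J.
Time: 6.942 J / 0.00264 W = 2630 s.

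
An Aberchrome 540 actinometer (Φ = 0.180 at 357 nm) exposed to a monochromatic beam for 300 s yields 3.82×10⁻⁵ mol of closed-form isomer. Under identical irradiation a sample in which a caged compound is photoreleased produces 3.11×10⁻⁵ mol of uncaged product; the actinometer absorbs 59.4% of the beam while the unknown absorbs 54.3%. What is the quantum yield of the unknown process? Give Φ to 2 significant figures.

Photons absorbed by the actinometer: 3.82×10⁻⁵ / 0.180 = 2.122×10⁻⁴ mol.
Incident flux: 2.122×10⁻⁴ / 0.594 = 3.572×10⁻⁴ einstein.
Absorbed by unknown: 0.543 × 3.572×10⁻⁴ = 1.940×10⁻⁴ mol.
Φ(unknown) = 3.11×10⁻⁵ / 1.940×10⁻⁴ = 0.16.

Φ = 0.16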